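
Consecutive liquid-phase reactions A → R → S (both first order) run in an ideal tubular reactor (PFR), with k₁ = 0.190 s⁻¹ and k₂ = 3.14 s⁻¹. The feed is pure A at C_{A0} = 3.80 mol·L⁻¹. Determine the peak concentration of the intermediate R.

0.192 mol·L⁻¹

Evaluating C_R at τ_opt = ln(k₂/k₁)/(k₂−k₁) gives C_{R,max}/C_{A0} = (k₁/k₂)^[k₂/(k₂−k₁)].
= (0.190/3.14)^(3.14/(3.14−0.190)) = (0.06051)^(1.064) = 0.05051.
C_{R,max} = 0.05051×3.80 = 0.192 mol·L⁻¹.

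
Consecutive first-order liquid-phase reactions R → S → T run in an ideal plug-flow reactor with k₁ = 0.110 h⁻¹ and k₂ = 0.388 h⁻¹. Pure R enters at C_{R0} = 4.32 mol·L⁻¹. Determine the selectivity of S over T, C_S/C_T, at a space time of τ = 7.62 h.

0.361

Solving the coupled first-order balances gives C_S(τ) = [k₁/(k₂−k₁)]·C_{R0}·(e^(−k₁τ) − e^(−k₂τ)).
e^(−k₁τ) = e^(−0.110×7.62) = e^(−0.8382) = 0.4325; e^(−k₂τ) = e^(−2.957) = 0.05200.
C_S = 0.110×4.32/(0.388−0.110) × (0.4325−0.05200) = 1.709×0.3805 = 0.6504 mol·L⁻¹.
C_R = C_{R0}e^(−k₁τ) = 1.868 mol·L⁻¹, so C_T = C_{R0}−C_R−C_S = 1.801 mol·L⁻¹; C_S/C_T = 0.361.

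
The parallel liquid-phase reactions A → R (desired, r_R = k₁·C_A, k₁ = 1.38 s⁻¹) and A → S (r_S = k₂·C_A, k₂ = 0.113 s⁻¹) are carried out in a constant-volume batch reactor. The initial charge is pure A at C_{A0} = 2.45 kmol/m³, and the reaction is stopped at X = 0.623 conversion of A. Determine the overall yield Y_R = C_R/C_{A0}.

0.576

C_A = C_{A0}(1−X) = 0.9237 kmol/m³.
Both paths are first order in A, so the instantaneous fraction to R is constant: dC_R/d(−C_A) = k₁/(k₁+k₂) = 0.9243.
C_R = 0.9243·(C_{A0}−C_A) = 0.9243×1.526 = 1.41 kmol/m³.
Y_R = C_R/C_{A0} = 1.411/2.45 = 0.576.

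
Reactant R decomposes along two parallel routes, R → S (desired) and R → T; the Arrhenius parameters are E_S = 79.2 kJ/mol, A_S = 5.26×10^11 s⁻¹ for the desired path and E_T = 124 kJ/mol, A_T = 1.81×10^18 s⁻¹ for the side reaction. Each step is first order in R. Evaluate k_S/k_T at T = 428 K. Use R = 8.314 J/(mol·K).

k_S/k_T = (A_S/A_T)·exp[−(E_S−E_T)/(RT)] = (A_S/A_T)·exp[(E_T−E_S)/(RT)].
(E_T−E_S)/(RT) = (124−79.2)×10³/(8.314×428) = 44800/3558 = 12.59.
k_S/k_T = (5.26×10^11/1.81×10^18)·exp(12.59) = 2.906×10^-7 × 2.936×10^5 = 0.0853.
Since E_S < E_T, lowering the temperature improves selectivity toward S.

0.0853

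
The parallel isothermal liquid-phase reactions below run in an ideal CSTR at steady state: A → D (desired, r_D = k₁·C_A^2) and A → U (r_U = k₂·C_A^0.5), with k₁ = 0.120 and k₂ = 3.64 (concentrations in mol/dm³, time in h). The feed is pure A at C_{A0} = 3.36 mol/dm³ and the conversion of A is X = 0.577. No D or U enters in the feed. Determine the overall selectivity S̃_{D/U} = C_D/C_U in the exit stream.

0.0559

Exit C_A = C_{A0}(1−X) = 3.36×0.423 = 1.421 mol/dm³.
In a CSTR the entire volume is at exit conditions, so r_D = 0.120×1.421^2 = 0.2424 and r_U = 3.64×1.421^0.5 = 4.340.
Overall selectivity = C_D/C_U = r_Dτ/(r_Uτ) = r_D/r_U = 0.0559.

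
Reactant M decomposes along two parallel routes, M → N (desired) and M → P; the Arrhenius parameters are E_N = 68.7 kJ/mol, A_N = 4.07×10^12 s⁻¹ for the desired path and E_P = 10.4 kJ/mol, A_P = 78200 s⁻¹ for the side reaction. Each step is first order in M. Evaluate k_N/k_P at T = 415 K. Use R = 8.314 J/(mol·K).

Since both paths have the same order in M, the concentration cancels and S_{N/P} = k_N/k_P = (A_N/A_P)·exp[(E_P−E_N)/(RT)].
(E_P−E_N)/(RT) = (10.4−68.7)×10³/(8.314×415) = -58300/3450 = -16.90.
k_N/k_P = (4.07×10^12/78200)·exp(-16.90) = 5.205×10^7 × 4.589×10^-8 = 2.39.
Since E_N > E_P, raising the temperature improves selectivity toward N.

2.39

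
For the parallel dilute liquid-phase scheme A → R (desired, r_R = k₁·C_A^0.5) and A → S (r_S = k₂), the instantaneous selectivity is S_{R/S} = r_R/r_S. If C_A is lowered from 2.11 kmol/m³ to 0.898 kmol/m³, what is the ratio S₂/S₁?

0.652

S_{R/S} = (k₁/k₂)·C_A^0.5, so S₂/S₁ = (C_{A,2}/C_{A,1})^0.5.
= (0.898/2.11)^0.5 = (0.4256)^0.5 = 0.652.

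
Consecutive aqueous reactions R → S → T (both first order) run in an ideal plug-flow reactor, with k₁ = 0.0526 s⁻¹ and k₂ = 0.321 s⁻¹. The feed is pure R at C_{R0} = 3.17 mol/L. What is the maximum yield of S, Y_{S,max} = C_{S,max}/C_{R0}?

0.115

Evaluating C_S at τ_opt = ln(k₂/k₁)/(k₂−k₁) gives C_{S,max}/C_{R0} = (k₁/k₂)^[k₂/(k₂−k₁)].
= (0.0526/0.321)^(0.321/(0.321−0.0526)) = (0.1639)^(1.196) = 0.1150.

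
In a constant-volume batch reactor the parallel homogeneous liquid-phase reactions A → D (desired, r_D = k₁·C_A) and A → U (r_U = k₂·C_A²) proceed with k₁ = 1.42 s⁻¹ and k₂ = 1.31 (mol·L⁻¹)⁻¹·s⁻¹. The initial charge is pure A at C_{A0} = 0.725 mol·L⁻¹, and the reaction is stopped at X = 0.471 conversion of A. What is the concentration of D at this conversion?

C_A = C_{A0}(1−X) = 0.3835 mol·L⁻¹.
Along a PFR/batch, dC_D/dC_A = −r_D/(r_D+r_U) = −k₁/(k₁+k₂·C_A).
Integrating from C_{A0} to C_A: C_D = (1.42/1.31)·ln[(1.42+1.31·0.725)/(1.42+1.31·0.384)] = 1.084·ln(2.370/1.922) = 0.2268 mol·L⁻¹.

0.227 mol·L⁻¹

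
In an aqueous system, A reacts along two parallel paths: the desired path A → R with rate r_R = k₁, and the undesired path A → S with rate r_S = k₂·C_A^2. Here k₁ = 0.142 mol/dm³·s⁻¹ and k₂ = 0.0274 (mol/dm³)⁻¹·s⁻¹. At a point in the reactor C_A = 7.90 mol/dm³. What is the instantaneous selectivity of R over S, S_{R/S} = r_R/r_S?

0.0830

S_{R/S} = r_R/r_S = (k₁)/(k₂·C_A^2) = (k₁/k₂)·C_A^-2.
= (0.142) / (0.0274×7.900^2) = 0.1420/1.710 = 0.0830.
The undesired path is higher order in A, so low C_A (CSTR or dilute feed) favours R.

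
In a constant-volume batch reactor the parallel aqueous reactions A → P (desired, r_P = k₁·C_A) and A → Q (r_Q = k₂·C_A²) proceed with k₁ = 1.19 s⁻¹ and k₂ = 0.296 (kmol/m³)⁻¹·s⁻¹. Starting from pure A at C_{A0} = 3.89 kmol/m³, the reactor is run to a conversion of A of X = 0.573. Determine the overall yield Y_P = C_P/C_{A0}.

C_A = C_{A0}(1−X) = 1.661 kmol/m³.
Along a PFR/batch, dC_P/dC_A = −r_P/(r_P+r_Q) = −k₁/(k₁+k₂·C_A).
Integrating from C_{A0} to C_A: C_P = (1.19/0.296)·ln[(1.19+0.296·3.89)/(1.19+0.296·1.66)] = 4.020·ln(2.341/1.682) = 1.331 kmol/m³.
Y_P = C_P/C_{A0} = 1.331/3.89 = 0.342.

0.342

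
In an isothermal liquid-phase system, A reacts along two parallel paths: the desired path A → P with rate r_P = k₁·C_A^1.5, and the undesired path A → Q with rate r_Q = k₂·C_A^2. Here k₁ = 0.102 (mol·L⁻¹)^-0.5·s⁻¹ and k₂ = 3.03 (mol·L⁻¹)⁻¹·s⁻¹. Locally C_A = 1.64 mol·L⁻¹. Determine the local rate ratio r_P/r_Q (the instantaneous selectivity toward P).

S_{P/Q} = r_P/r_Q = (k₁·C_A^1.5)/(k₂·C_A^2) = (k₁/k₂)·C_A^-0.5.
= (0.102×1.640^1.5) / (3.03×1.640^2) = 0.2142/8.149 = 0.0263.
The undesired path is higher order in A, so low C_A (CSTR or dilute feed) favours P.

0.0263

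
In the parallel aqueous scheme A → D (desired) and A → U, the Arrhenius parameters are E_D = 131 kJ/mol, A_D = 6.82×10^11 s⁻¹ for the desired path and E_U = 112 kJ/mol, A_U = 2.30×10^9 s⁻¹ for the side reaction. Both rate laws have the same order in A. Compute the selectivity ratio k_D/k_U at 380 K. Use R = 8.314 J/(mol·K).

0.725

Since both paths have the same order in A, the concentration cancels and S_{D/U} = k_D/k_U = (A_D/A_U)·exp[(E_U−E_D)/(RT)].
(E_U−E_D)/(RT) = (112−131)×10³/(8.314×380) = -19000/3159 = -6.014.
k_D/k_U = (6.82×10^11/2.30×10^9)·exp(-6.014) = 296.5 × 0.002444 = 0.725.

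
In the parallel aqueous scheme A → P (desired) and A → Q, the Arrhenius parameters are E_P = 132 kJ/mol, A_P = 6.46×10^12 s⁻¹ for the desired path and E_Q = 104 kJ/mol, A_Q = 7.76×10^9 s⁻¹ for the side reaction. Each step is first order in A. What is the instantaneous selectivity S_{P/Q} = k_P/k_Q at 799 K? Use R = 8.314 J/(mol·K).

12.3

With equal orders, S_{P/Q} = k_P/k_Q = (A_P/A_Q)·exp[(E_Q−E_P)/(RT)].
(E_Q−E_P)/(RT) = (104−132)×10³/(8.314×799) = -28000/6643 = -4.215.
k_P/k_Q = (6.46×10^12/7.76×10^9)·exp(-4.215) = 832.5 × 0.01477 = 12.3.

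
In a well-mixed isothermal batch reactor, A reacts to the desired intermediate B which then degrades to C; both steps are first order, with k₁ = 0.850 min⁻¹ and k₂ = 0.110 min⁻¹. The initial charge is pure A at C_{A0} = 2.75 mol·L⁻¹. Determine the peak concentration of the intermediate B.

2.03 mol·L⁻¹

Evaluating C_B at t_opt = ln(k₂/k₁)/(k₂−k₁) gives C_{B,max}/C_{A0} = (k₁/k₂)^[k₂/(k₂−k₁)].
= (0.850/0.110)^(0.110/(0.110−0.850)) = (7.727)^(-0.1486) = 0.7379.
C_{B,max} = 0.7379×2.75 = 2.03 mol·L⁻¹.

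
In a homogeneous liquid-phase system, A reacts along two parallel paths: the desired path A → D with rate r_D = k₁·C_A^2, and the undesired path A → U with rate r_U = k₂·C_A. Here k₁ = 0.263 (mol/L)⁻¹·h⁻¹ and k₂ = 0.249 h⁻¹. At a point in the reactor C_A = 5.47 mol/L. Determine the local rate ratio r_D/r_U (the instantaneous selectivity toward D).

S_{D/U} = r_D/r_U = (k₁·C_A^2)/(k₂·C_A) = (k₁/k₂)·C_A.
= (0.263×5.470^2) / (0.249×5.470) = 7.869/1.362 = 5.78.
Since the desired path is higher order in A, keeping C_A high (PFR or concentrated feed) favours D.

5.78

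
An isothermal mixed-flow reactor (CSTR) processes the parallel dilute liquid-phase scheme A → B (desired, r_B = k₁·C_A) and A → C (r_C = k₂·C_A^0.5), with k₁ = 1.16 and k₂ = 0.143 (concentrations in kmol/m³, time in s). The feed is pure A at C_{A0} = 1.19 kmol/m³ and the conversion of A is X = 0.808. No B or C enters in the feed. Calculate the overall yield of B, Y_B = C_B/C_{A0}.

Exit C_A = C_{A0}(1−X) = 1.19×0.192 = 0.2285 kmol/m³.
In a CSTR the entire volume is at exit conditions, so r_B = 1.16×0.2285 = 0.2650 and r_C = 0.143×0.2285^0.5 = 0.06835.
Fraction of consumed A going to B: r_B/(r_B+r_C) = 0.7950.
C_B = 0.7950·C_{A0}·X = 0.7950×1.19×0.808 = 0.764 kmol/m³; Y_B = C_B/C_{A0} = 0.642.

0.642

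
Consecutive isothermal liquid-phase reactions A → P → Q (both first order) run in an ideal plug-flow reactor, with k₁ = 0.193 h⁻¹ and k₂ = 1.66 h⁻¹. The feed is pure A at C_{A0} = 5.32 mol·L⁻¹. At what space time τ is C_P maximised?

1.47 h

For first-order series the maximum of C_P occurs at τ_opt = ln(k₂/k₁)/(k₂−k₁).
= ln(1.66/0.193)/(1.66−0.193) = ln(8.601)/1.467 = 2.152/1.467 = 1.47 h.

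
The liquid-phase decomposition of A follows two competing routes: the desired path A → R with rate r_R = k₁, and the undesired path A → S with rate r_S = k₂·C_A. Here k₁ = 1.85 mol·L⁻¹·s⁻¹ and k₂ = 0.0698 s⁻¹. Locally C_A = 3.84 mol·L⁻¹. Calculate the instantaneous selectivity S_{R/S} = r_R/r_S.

S_{R/S} = r_R/r_S = (k₁)/(k₂·C_A) = (k₁/k₂)·C_A⁻¹.
= (1.85) / (0.0698×3.840) = 1.850/0.2680 = 6.90.

6.90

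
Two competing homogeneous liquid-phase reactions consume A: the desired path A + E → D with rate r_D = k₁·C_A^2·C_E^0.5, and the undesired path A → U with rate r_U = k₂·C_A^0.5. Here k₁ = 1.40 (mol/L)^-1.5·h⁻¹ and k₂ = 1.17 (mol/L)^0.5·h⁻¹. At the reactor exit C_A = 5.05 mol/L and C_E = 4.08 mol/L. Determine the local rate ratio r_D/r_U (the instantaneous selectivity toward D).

S_{D/U} = r_D/r_U = (k₁·C_A^2·C_E^0.5)/(k₂·C_A^0.5) = (k₁/k₂)·C_A^1.5·C_E^0.5.
= (1.40×5.050^2×4.080^0.5) / (1.17×5.050^0.5) = 72.12/2.629 = 27.4.
Since the desired path is higher order in A, keeping C_A high (PFR or concentrated feed) favours D.

27.4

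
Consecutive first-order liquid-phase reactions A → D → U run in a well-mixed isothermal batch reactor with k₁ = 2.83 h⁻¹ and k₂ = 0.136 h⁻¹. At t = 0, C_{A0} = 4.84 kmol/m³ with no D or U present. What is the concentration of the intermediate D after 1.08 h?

Solving the coupled first-order balances gives C_D(t) = [k₁/(k₂−k₁)]·C_{A0}·(e^(−k₁t) − e^(−k₂t)).
e^(−k₁t) = e^(−2.83×1.08) = e^(−3.056) = 0.04706; e^(−k₂t) = e^(−0.1469) = 0.8634.
C_D = 2.83×4.84/(0.136−2.83) × (0.04706−0.8634) = (-5.084)×(-0.8163) = 4.151 kmol/m³.

4.15 kmol/m³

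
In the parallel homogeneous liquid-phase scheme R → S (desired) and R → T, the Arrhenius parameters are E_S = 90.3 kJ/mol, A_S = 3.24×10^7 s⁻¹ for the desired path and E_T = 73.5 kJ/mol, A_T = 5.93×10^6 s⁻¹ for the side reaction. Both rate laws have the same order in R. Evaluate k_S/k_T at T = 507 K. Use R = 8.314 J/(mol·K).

0.102

With equal orders, S_{S/T} = k_S/k_T = (A_S/A_T)·exp[(E_T−E_S)/(RT)].
(E_T−E_S)/(RT) = (73.5−90.3)×10³/(8.314×507) = -16800/4215 = -3.986.
k_S/k_T = (3.24×10^7/5.93×10^6)·exp(-3.986) = 5.464 × 0.01858 = 0.102.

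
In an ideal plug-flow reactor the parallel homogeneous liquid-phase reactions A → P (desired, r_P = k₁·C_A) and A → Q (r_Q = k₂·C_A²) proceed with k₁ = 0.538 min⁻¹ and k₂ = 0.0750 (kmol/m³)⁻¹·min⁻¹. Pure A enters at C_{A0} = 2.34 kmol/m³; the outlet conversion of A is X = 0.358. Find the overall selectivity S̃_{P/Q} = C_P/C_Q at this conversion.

3.75

C_A = C_{A0}(1−X) = 1.502 kmol/m³.
Along a PFR/batch, dC_P/dC_A = −r_P/(r_P+r_Q) = −k₁/(k₁+k₂·C_A).
Integrating from C_{A0} to C_A: C_P = (0.538/0.0750)·ln[(0.538+0.0750·2.34)/(0.538+0.0750·1.50)] = 7.173·ln(0.7135/0.6507) = 0.6612 kmol/m³.
C_Q = (C_{A0}−C_A)−C_P = 0.1765 kmol/m³; S̃_{P/Q} = 0.6612/0.1765 = 3.75.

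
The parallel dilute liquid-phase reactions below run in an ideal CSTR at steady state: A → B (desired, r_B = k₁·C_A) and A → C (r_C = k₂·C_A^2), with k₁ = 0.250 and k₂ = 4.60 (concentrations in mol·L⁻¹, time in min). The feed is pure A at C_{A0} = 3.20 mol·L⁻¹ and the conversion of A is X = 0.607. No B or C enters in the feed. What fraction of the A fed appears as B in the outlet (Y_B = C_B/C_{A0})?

0.0251

Exit C_A = C_{A0}(1−X) = 3.20×0.393 = 1.258 mol·L⁻¹.
Rates in a CSTR are evaluated at the outlet concentration: r_B = 0.250×1.258 = 0.3144, r_C = 4.60×1.258^2 = 7.275.
Fraction of consumed A going to B: r_B/(r_B+r_C) = 0.04143.
C_B = 0.04143·C_{A0}·X = 0.04143×3.20×0.607 = 0.0805 mol·L⁻¹; Y_B = C_B/C_{A0} = 0.0251.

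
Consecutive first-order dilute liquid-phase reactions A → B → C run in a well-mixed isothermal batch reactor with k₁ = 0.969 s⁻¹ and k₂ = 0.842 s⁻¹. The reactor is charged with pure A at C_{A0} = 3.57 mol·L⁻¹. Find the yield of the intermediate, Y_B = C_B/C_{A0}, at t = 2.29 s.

0.280

For first-order series with pure A initially, C_B(t) = k₁C_{A0}/(k₂−k₁)·(e^(−k₁t) − e^(−k₂t)).
e^(−k₁t) = e^(−0.969×2.29) = e^(−2.219) = 0.1087; e^(−k₂t) = e^(−1.928) = 0.1454.
C_B = 0.969×3.57/(0.842−0.969) × (0.1087−0.1454) = (-27.24)×(-0.03670) = 0.9996 mol·L⁻¹.
Y_B = C_B/C_{A0} = 0.9996/3.57 = 0.280.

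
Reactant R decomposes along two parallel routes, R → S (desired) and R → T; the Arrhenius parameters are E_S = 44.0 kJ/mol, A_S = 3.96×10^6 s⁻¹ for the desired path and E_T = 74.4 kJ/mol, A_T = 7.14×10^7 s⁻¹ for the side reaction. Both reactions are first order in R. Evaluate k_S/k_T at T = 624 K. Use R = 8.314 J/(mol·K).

With equal orders, S_{S/T} = k_S/k_T = (A_S/A_T)·exp[(E_T−E_S)/(RT)].
(E_T−E_S)/(RT) = (74.4−44.0)×10³/(8.314×624) = 30400/5188 = 5.860.
k_S/k_T = (3.96×10^6/7.14×10^7)·exp(5.860) = 0.05546 × 350.6 = 19.4.

19.4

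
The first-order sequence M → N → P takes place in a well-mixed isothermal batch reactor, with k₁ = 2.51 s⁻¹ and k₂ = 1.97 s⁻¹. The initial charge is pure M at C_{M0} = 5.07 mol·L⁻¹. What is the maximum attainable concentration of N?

At the optimum, C_{N,max}/C_{M0} = (k₁/k₂)^[k₂/(k₂−k₁)].
= (2.51/1.97)^(1.97/(1.97−2.51)) = (1.274)^(-3.648) = 0.4132.
C_{N,max} = 0.4132×5.07 = 2.10 mol·L⁻¹.

2.10 mol·L⁻¹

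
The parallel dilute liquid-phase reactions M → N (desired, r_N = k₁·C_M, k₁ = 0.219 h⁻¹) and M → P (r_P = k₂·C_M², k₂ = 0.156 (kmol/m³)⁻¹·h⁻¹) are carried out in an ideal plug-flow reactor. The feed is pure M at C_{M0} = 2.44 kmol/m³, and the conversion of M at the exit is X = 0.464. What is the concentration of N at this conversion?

0.490 kmol/m³

C_M = C_{M0}(1−X) = 1.308 kmol/m³.
Along a PFR/batch, dC_N/dC_M = −r_N/(r_N+r_P) = −k₁/(k₁+k₂·C_M).
Integrating from C_{M0} to C_M: C_N = (0.219/0.156)·ln[(0.219+0.156·2.44)/(0.219+0.156·1.31)] = 1.404·ln(0.5996/0.4230) = 0.4898 kmol/m³.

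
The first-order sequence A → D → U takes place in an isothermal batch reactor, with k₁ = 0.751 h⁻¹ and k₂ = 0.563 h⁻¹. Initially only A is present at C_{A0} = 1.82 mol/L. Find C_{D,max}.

Evaluating C_D at t_opt = ln(k₂/k₁)/(k₂−k₁) gives C_{D,max}/C_{A0} = (k₁/k₂)^[k₂/(k₂−k₁)].
= (0.751/0.563)^(0.563/(0.563−0.751)) = (1.334)^(-2.995) = 0.4220.
C_{D,max} = 0.4220×1.82 = 0.768 mol/L.

0.768 mol/L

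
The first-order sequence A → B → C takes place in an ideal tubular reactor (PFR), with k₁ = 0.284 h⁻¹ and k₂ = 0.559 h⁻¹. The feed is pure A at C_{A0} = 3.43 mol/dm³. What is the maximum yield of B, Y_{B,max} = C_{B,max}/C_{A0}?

0.252

For a first-order series the maximum intermediate yield is C_{B,max}/C_{A0} = (k₁/k₂)^[k₂/(k₂−k₁)].
= (0.284/0.559)^(0.559/(0.559−0.284)) = (0.5081)^(2.033) = 0.2525.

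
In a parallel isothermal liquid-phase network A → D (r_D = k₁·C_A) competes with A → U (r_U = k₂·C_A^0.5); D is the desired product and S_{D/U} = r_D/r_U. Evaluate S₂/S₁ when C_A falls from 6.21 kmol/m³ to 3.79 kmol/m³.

0.781

S_{D/U} = (k₁/k₂)·C_A^0.5, so S₂/S₁ = (C_{A,2}/C_{A,1})^0.5.
= (3.79/6.21)^0.5 = (0.6103)^0.5 = 0.781.
Selectivity toward D falls as C_A falls — high-concentration operation is favoured.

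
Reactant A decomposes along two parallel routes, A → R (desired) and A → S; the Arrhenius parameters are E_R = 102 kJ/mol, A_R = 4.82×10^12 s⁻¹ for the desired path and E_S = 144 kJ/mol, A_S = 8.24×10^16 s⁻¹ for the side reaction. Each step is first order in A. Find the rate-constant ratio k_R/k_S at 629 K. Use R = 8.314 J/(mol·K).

0.180

k_R/k_S = (A_R/A_S)·exp[−(E_R−E_S)/(RT)] = (A_R/A_S)·exp[(E_S−E_R)/(RT)].
(E_S−E_R)/(RT) = (144−102)×10³/(8.314×629) = 42000/5230 = 8.031.
k_R/k_S = (4.82×10^12/8.24×10^16)·exp(8.031) = 5.850×10^-5 × 3076 = 0.180.
Since E_R < E_S, lowering the temperature improves selectivity toward R.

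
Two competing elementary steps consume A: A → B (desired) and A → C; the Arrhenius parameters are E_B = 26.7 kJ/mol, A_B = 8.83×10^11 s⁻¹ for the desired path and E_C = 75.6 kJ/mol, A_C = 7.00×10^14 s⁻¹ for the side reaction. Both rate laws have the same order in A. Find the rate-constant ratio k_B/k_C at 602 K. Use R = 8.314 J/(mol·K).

Since both paths have the same order in A, the concentration cancels and S_{B/C} = k_B/k_C = (A_B/A_C)·exp[(E_C−E_B)/(RT)].
(E_C−E_B)/(RT) = (75.6−26.7)×10³/(8.314×602) = 48900/5005 = 9.770.
k_B/k_C = (8.83×10^11/7.00×10^14)·exp(9.770) = 0.001261 × 17504 = 22.1.

22.1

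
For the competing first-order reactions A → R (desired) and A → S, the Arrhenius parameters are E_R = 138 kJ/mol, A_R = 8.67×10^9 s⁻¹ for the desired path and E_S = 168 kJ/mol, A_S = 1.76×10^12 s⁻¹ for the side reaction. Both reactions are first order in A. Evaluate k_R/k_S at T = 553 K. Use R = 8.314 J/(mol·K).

3.36

With equal orders, S_{R/S} = k_R/k_S = (A_R/A_S)·exp[(E_S−E_R)/(RT)].
(E_S−E_R)/(RT) = (168−138)×10³/(8.314×553) = 30000/4598 = 6.525.
k_R/k_S = (8.67×10^9/1.76×10^12)·exp(6.525) = 0.004926 × 682.0 = 3.36.
Since E_R < E_S, lowering the temperature improves selectivity toward R.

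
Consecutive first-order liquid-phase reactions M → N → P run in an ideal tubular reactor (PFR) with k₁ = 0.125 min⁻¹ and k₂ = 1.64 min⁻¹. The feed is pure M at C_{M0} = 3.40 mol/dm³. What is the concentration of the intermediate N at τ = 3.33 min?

0.184 mol/dm³

The intermediate concentration in a first-order A→B→C sequence is C_N = k₁C_{M0}(e^(−k₁τ) − e^(−k₂τ))/(k₂−k₁).
e^(−k₁τ) = e^(−0.125×3.33) = e^(−0.4163) = 0.6595; e^(−k₂τ) = e^(−5.461) = 0.004248.
C_N = 0.125×3.40/(1.64−0.125) × (0.6595−0.004248) = 0.2805×0.6553 = 0.1838 mol/dm³.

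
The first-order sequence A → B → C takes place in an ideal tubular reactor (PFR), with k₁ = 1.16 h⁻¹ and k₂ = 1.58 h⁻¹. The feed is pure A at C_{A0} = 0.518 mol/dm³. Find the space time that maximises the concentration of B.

0.736 h

For first-order series the maximum of C_B occurs at τ_opt = ln(k₂/k₁)/(k₂−k₁).
= ln(1.58/1.16)/(1.58−1.16) = ln(1.362)/0.4200 = 0.3090/0.4200 = 0.736 h.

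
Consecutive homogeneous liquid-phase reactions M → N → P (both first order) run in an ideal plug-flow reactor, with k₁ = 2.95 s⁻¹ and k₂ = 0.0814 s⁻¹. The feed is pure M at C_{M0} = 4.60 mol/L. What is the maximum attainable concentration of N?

4.15 mol/L

At the optimum, C_{N,max}/C_{M0} = (k₁/k₂)^[k₂/(k₂−k₁)].
= (2.95/0.0814)^(0.0814/(0.0814−2.95)) = (36.24)^(-0.02838) = 0.9031.
C_{N,max} = 0.9031×4.60 = 4.15 mol/L.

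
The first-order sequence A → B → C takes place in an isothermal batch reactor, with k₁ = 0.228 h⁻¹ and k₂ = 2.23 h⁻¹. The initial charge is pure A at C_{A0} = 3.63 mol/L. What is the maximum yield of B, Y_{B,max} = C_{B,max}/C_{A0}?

0.0789

At the optimum, C_{B,max}/C_{A0} = (k₁/k₂)^[k₂/(k₂−k₁)].
= (0.228/2.23)^(2.23/(2.23−0.228)) = (0.1022)^(1.114) = 0.07886.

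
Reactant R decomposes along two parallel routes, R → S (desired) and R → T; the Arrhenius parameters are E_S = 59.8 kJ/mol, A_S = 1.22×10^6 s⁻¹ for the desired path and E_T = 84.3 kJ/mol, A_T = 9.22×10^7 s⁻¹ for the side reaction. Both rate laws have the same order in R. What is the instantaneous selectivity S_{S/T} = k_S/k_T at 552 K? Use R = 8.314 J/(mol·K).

2.75

Since both paths have the same order in R, the concentration cancels and S_{S/T} = k_S/k_T = (A_S/A_T)·exp[(E_T−E_S)/(RT)].
(E_T−E_S)/(RT) = (84.3−59.8)×10³/(8.314×552) = 24500/4589 = 5.338.
k_S/k_T = (1.22×10^6/9.22×10^7)·exp(5.338) = 0.01323 × 208.2 = 2.75.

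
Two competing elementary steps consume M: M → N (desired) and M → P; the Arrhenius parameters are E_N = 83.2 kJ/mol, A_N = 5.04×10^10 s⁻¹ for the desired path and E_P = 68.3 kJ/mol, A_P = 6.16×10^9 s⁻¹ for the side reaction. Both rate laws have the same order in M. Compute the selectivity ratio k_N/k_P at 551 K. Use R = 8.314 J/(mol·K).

Since both paths have the same order in M, the concentration cancels and S_{N/P} = k_N/k_P = (A_N/A_P)·exp[(E_P−E_N)/(RT)].
(E_P−E_N)/(RT) = (68.3−83.2)×10³/(8.314×551) = -14900/4581 = -3.253.
k_N/k_P = (5.04×10^10/6.16×10^9)·exp(-3.253) = 8.182 × 0.03868 = 0.316.
Since E_N > E_P, raising the temperature improves selectivity toward N.

0.316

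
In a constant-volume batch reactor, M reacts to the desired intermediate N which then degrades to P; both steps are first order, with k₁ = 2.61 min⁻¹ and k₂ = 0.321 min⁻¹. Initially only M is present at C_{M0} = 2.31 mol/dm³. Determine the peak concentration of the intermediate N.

Evaluating C_N at t_opt = ln(k₂/k₁)/(k₂−k₁) gives C_{N,max}/C_{M0} = (k₁/k₂)^[k₂/(k₂−k₁)].
= (2.61/0.321)^(0.321/(0.321−2.61)) = (8.131)^(-0.1402) = 0.7454.
C_{N,max} = 0.7454×2.31 = 1.72 mol/dm³.

1.72 mol/dm³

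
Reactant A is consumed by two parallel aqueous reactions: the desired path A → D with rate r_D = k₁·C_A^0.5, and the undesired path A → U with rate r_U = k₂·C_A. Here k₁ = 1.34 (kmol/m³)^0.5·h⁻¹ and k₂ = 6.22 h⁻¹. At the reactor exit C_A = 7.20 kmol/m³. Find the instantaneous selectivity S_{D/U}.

S_{D/U} = r_D/r_U = (k₁·C_A^0.5)/(k₂·C_A) = (k₁/k₂)·C_A^-0.5.
= (1.34×7.200^0.5) / (6.22×7.200) = 3.596/44.78 = 0.0803.
The undesired path is higher order in A, so low C_A (CSTR or dilute feed) favours D.

0.0803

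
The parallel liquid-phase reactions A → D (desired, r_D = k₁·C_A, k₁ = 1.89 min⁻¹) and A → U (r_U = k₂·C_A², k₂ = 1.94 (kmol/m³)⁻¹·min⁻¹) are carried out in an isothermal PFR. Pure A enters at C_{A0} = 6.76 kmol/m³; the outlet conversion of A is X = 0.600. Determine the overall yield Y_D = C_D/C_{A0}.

0.107

C_A = C_{A0}(1−X) = 2.704 kmol/m³.
Along a PFR/batch, dC_D/dC_A = −r_D/(r_D+r_U) = −k₁/(k₁+k₂·C_A).
Integrating from C_{A0} to C_A: C_D = (1.89/1.94)·ln[(1.89+1.94·6.76)/(1.89+1.94·2.70)] = 0.9742·ln(15.00/7.136) = 0.7241 kmol/m³.
Y_D = C_D/C_{A0} = 0.7241/6.76 = 0.107.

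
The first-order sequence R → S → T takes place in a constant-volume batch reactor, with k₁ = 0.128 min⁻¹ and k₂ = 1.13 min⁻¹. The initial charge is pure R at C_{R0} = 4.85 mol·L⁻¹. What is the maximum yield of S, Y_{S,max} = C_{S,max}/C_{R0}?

0.0858

For a first-order series the maximum intermediate yield is C_{S,max}/C_{R0} = (k₁/k₂)^[k₂/(k₂−k₁)].
= (0.128/1.13)^(1.13/(1.13−0.128)) = (0.1133)^(1.128) = 0.08576.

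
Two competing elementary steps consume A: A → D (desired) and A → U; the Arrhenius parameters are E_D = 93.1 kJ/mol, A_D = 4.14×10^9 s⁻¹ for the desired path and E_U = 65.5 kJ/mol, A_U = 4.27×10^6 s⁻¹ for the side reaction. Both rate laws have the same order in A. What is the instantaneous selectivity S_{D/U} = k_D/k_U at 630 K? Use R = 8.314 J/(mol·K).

4.99

k_D/k_U = (A_D/A_U)·exp[−(E_D−E_U)/(RT)] = (A_D/A_U)·exp[(E_U−E_D)/(RT)].
(E_U−E_D)/(RT) = (65.5−93.1)×10³/(8.314×630) = -27600/5238 = -5.269.
k_D/k_U = (4.14×10^9/4.27×10^6)·exp(-5.269) = 969.6 × 0.005147 = 4.99.
Since E_D > E_U, raising the temperature improves selectivity toward D.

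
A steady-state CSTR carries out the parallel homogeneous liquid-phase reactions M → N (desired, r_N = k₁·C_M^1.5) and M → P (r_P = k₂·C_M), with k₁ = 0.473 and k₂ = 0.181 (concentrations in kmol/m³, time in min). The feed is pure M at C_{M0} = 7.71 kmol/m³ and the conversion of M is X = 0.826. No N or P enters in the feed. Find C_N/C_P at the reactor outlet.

3.03

Exit C_M = C_{M0}(1−X) = 7.71×0.174 = 1.342 kmol/m³.
Rates in a CSTR are evaluated at the outlet concentration: r_N = 0.473×1.342^1.5 = 0.7350, r_P = 0.181×1.342 = 0.2428.
Overall selectivity = C_N/C_P = r_Nτ/(r_Pτ) = r_N/r_P = 3.03.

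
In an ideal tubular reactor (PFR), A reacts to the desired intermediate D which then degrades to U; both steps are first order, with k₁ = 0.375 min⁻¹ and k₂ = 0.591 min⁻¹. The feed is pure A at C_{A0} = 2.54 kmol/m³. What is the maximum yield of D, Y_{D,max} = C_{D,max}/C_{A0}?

0.288

At the optimum, C_{D,max}/C_{A0} = (k₁/k₂)^[k₂/(k₂−k₁)].
= (0.375/0.591)^(0.591/(0.591−0.375)) = (0.6345)^(2.736) = 0.2880.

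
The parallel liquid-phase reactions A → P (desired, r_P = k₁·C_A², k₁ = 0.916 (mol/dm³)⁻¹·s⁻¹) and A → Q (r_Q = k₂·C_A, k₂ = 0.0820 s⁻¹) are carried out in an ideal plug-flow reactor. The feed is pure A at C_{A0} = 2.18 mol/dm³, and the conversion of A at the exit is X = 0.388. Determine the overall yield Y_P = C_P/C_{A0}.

0.369

C_A = C_{A0}(1−X) = 1.334 mol/dm³.
Along a PFR/batch, dC_Q/dC_A = −r_Q/(r_P+r_Q) = −k₂/(k₂+k₁·C_A).
Integrating from C_{A0} to C_A: C_Q = (0.0820/0.916)·ln[(0.0820+0.916·2.18)/(0.0820+0.916·1.33)] = 0.08952·ln(2.079/1.304) = 0.04175 mol/dm³.
Then C_P = (C_{A0}−C_A) − C_Q = 0.8458 − 0.04175 = 0.8041 mol/dm³.
Y_P = C_P/C_{A0} = 0.8041/2.18 = 0.369.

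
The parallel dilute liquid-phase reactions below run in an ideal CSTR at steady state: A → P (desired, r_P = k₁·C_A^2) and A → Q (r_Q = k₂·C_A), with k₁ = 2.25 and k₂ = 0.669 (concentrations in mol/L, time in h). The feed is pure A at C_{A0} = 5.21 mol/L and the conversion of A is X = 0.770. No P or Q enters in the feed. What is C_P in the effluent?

3.21 mol/L

Exit C_A = C_{A0}(1−X) = 5.21×0.230 = 1.198 mol/L.
In a CSTR the entire volume is at exit conditions, so r_P = 2.25×1.198^2 = 3.231 and r_Q = 0.669×1.198 = 0.8017.
Fraction of consumed A going to P: r_P/(r_P+r_Q) = 0.8012.
C_P = 0.8012·C_{A0}·X = 0.8012×5.21×0.770 = 3.21 mol/L.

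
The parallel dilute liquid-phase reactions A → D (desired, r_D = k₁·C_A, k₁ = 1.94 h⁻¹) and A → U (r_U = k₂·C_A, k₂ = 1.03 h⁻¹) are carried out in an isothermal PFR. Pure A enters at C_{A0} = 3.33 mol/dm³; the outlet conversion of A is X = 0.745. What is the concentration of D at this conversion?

1.62 mol/dm³

C_A = C_{A0}(1−X) = 0.8492 mol/dm³.
Both paths are first order in A, so the instantaneous fraction to D is constant: dC_D/d(−C_A) = k₁/(k₁+k₂) = 0.6532.
C_D = 0.6532·(C_{A0}−C_A) = 0.6532×2.481 = 1.62 mol/dm³.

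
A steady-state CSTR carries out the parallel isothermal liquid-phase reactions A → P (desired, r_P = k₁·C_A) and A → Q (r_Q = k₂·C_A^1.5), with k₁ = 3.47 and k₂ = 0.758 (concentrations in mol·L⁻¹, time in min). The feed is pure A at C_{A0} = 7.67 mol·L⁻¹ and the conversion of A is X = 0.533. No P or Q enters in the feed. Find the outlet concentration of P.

Exit C_A = C_{A0}(1−X) = 7.67×0.467 = 3.582 mol·L⁻¹.
A CSTR operates uniformly at the exit composition, giving r_P = 12.43 and r_Q = 5.139 (each k·C_A^n at C_A = 3.582).
Fraction of consumed A going to P: r_P/(r_P+r_Q) = 0.7075.
C_P = 0.7075·C_{A0}·X = 0.7075×7.67×0.533 = 2.89 mol·L⁻¹.

2.89 mol·L⁻¹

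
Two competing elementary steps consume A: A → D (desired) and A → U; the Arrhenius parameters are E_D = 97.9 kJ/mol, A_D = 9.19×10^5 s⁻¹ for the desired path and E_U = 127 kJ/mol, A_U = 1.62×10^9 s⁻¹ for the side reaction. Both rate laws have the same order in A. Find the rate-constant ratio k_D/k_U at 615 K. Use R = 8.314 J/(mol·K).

With equal orders, S_{D/U} = k_D/k_U = (A_D/A_U)·exp[(E_U−E_D)/(RT)].
(E_U−E_D)/(RT) = (127−97.9)×10³/(8.314×615) = 29100/5113 = 5.691.
k_D/k_U = (9.19×10^5/1.62×10^9)·exp(5.691) = 5.673×10^-4 × 296.3 = 0.168.

0.168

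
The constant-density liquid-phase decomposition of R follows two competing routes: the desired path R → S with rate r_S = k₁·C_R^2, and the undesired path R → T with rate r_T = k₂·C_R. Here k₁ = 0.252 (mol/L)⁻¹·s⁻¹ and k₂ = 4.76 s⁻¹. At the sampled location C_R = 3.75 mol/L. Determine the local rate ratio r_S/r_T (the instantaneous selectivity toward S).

S_{S/T} = r_S/r_T = (k₁·C_R^2)/(k₂·C_R) = (k₁/k₂)·C_R.
= (0.252×3.750^2) / (4.76×3.750) = 3.544/17.85 = 0.199.
Since the desired path is higher order in R, keeping C_R high (PFR or concentrated feed) favours S.

0.199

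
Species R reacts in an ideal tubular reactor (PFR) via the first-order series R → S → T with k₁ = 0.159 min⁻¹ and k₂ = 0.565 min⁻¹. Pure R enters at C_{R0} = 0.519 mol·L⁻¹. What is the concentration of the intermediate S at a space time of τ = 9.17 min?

For first-order series with pure R initially, C_S(τ) = k₁C_{R0}/(k₂−k₁)·(e^(−k₁τ) − e^(−k₂τ)).
e^(−k₁τ) = e^(−0.159×9.17) = e^(−1.458) = 0.2327; e^(−k₂τ) = e^(−5.181) = 0.005622.
C_S = 0.159×0.519/(0.565−0.159) × (0.2327−0.005622) = 0.2033×0.2271 = 0.04615 mol·L⁻¹.

0.0462 mol·L⁻¹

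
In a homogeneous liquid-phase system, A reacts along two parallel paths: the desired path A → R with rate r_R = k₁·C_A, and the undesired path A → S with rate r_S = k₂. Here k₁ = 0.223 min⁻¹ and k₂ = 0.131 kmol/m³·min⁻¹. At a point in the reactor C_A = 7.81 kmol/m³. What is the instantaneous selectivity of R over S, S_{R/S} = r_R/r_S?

S_{R/S} = r_R/r_S = (k₁·C_A)/(k₂) = (k₁/k₂)·C_A.
= (0.223×7.810) / (0.131) = 1.742/0.1310 = 13.3.

13.3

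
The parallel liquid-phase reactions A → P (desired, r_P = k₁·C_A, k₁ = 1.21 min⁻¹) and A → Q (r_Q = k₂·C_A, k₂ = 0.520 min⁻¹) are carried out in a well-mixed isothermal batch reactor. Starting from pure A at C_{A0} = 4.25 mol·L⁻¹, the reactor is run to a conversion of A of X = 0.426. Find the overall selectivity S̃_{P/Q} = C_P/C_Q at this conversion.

C_A = C_{A0}(1−X) = 2.440 mol·L⁻¹.
Both paths are first order in A, so the instantaneous fraction to P is constant: dC_P/d(−C_A) = k₁/(k₁+k₂) = 0.6994.
C_P = 0.6994·(C_{A0}−C_A) = 0.6994×1.810 = 1.27 mol·L⁻¹.
C_Q = (C_{A0}−C_A)−C_P = 0.5442 mol·L⁻¹; S̃_{P/Q} = 1.266/0.5442 = 2.33.

2.33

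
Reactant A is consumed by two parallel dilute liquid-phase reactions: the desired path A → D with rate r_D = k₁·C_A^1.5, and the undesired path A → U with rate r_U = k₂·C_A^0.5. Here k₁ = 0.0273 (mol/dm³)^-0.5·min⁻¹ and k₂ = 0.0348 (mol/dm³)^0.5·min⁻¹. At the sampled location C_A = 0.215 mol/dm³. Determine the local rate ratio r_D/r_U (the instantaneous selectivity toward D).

0.169

S_{D/U} = r_D/r_U = (k₁·C_A^1.5)/(k₂·C_A^0.5) = (k₁/k₂)·C_A.
= (0.0273×0.2150^1.5) / (0.0348×0.2150^0.5) = 0.002722/0.01614 = 0.169.
Since the desired path is higher order in A, keeping C_A high (PFR or concentrated feed) favours D.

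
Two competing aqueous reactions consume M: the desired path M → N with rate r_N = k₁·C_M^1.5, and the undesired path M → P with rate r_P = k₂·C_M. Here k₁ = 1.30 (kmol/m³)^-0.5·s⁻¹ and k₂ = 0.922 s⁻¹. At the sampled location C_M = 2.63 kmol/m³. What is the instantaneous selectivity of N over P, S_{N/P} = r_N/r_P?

S_{N/P} = r_N/r_P = (k₁·C_M^1.5)/(k₂·C_M) = (k₁/k₂)·C_M^0.5.
= (1.30×2.630^1.5) / (0.922×2.630) = 5.545/2.425 = 2.29.

2.29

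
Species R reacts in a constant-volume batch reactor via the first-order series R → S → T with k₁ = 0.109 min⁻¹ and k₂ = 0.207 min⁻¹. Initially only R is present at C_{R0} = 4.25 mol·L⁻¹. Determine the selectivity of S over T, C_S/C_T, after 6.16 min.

1.11

The intermediate concentration in a first-order A→B→C sequence is C_S = k₁C_{R0}(e^(−k₁t) − e^(−k₂t))/(k₂−k₁).
e^(−k₁t) = e^(−0.109×6.16) = e^(−0.6714) = 0.5110; e^(−k₂t) = e^(−1.275) = 0.2794.
C_S = 0.109×4.25/(0.207−0.109) × (0.5110−0.2794) = 4.727×0.2316 = 1.095 mol·L⁻¹.
C_R = C_{R0}e^(−k₁t) = 2.172 mol·L⁻¹, so C_T = C_{R0}−C_R−C_S = 0.9837 mol·L⁻¹; C_S/C_T = 1.11.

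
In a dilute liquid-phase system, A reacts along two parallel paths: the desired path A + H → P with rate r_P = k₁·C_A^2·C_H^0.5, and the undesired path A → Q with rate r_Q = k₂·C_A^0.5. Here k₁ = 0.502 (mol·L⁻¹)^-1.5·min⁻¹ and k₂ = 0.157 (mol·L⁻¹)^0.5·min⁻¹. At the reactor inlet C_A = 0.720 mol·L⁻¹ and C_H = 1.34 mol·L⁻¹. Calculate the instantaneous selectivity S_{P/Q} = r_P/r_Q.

S_{P/Q} = r_P/r_Q = (k₁·C_A^2·C_H^0.5)/(k₂·C_A^0.5) = (k₁/k₂)·C_A^1.5·C_H^0.5.
= (0.502×0.7200^2×1.340^0.5) / (0.157×0.7200^0.5) = 0.3012/0.1332 = 2.26.
Since the desired path is higher order in A, keeping C_A high (PFR or concentrated feed) favours P.

2.26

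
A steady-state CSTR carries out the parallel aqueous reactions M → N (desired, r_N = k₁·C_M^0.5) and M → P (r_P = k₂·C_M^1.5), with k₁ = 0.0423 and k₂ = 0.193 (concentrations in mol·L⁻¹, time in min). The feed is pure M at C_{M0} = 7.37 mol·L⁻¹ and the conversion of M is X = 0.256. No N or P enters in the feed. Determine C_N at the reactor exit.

Exit C_M = C_{M0}(1−X) = 7.37×0.744 = 5.483 mol·L⁻¹.
In a CSTR the entire volume is at exit conditions, so r_N = 0.0423×5.483^0.5 = 0.09905 and r_P = 0.193×5.483^1.5 = 2.478.
Fraction of consumed M going to N: r_N/(r_N+r_P) = 0.03843.
C_N = 0.03843·C_{M0}·X = 0.03843×7.37×0.256 = 0.0725 mol·L⁻¹.

0.0725 mol·L⁻¹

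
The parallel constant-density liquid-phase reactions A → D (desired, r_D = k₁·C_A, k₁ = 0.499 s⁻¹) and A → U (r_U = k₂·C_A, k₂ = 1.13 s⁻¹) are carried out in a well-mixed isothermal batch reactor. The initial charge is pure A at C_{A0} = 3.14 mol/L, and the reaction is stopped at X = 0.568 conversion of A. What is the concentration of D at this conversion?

C_A = C_{A0}(1−X) = 1.356 mol/L.
Both paths are first order in A, so the instantaneous fraction to D is constant: dC_D/d(−C_A) = k₁/(k₁+k₂) = 0.3063.
C_D = 0.3063·(C_{A0}−C_A) = 0.3063×1.784 = 0.546 mol/L.

0.546 mol/L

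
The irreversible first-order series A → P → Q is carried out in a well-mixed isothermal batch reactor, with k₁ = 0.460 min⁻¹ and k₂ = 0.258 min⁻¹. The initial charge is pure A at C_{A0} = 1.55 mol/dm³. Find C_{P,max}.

Evaluating C_P at t_opt = ln(k₂/k₁)/(k₂−k₁) gives C_{P,max}/C_{A0} = (k₁/k₂)^[k₂/(k₂−k₁)].
= (0.460/0.258)^(0.258/(0.258−0.460)) = (1.783)^(-1.277) = 0.4778.
C_{P,max} = 0.4778×1.55 = 0.741 mol/dm³.

0.741 mol/dm³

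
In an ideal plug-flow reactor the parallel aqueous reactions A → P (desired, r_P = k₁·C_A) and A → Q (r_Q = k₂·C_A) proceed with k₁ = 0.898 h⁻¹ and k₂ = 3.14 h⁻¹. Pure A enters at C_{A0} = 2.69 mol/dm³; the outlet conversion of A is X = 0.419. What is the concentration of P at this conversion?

C_A = C_{A0}(1−X) = 1.563 mol/dm³.
Both paths are first order in A, so the instantaneous fraction to P is constant: dC_P/d(−C_A) = k₁/(k₁+k₂) = 0.2224.
C_P = 0.2224·(C_{A0}−C_A) = 0.2224×1.127 = 0.251 mol/dm³.

0.251 mol/dm³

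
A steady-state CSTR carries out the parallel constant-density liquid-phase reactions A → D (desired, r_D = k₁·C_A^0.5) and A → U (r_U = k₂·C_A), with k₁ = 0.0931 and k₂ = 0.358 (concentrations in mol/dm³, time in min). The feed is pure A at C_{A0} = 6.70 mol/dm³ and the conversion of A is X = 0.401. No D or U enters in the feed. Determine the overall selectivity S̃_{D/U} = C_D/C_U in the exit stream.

0.130

Exit C_A = C_{A0}(1−X) = 6.70×0.599 = 4.013 mol/dm³.
Rates in a CSTR are evaluated at the outlet concentration: r_D = 0.0931×4.013^0.5 = 0.1865, r_U = 0.358×4.013 = 1.437.
Overall selectivity = C_D/C_U = r_Dτ/(r_Uτ) = r_D/r_U = 0.130.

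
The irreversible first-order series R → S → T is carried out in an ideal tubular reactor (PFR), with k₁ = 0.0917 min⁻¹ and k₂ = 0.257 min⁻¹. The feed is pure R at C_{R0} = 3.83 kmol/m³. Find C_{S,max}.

0.772 kmol/m³

At the optimum, C_{S,max}/C_{R0} = (k₁/k₂)^[k₂/(k₂−k₁)].
= (0.0917/0.257)^(0.257/(0.257−0.0917)) = (0.3568)^(1.555) = 0.2014.
C_{S,max} = 0.2014×3.83 = 0.772 kmol/m³.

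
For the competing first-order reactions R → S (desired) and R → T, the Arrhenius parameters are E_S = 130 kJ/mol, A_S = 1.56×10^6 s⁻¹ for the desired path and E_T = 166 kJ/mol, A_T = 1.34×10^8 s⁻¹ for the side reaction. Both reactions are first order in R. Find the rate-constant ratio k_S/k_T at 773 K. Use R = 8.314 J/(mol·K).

3.15

With equal orders, S_{S/T} = k_S/k_T = (A_S/A_T)·exp[(E_T−E_S)/(RT)].
(E_T−E_S)/(RT) = (166−130)×10³/(8.314×773) = 36000/6427 = 5.602.
k_S/k_T = (1.56×10^6/1.34×10^8)·exp(5.602) = 0.01164 × 270.9 = 3.15.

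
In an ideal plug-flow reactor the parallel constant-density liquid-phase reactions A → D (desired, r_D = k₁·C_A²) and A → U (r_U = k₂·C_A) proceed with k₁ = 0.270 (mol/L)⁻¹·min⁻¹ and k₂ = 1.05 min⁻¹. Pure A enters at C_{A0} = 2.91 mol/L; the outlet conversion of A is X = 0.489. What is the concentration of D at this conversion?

C_A = C_{A0}(1−X) = 1.487 mol/L.
Along a PFR/batch, dC_U/dC_A = −r_U/(r_D+r_U) = −k₂/(k₂+k₁·C_A).
Integrating from C_{A0} to C_A: C_U = (1.05/0.270)·ln[(1.05+0.270·2.91)/(1.05+0.270·1.49)] = 3.889·ln(1.836/1.451) = 0.9132 mol/L.
Then C_D = (C_{A0}−C_A) − C_U = 1.423 − 0.9132 = 0.5097 mol/L.

0.510 mol/L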